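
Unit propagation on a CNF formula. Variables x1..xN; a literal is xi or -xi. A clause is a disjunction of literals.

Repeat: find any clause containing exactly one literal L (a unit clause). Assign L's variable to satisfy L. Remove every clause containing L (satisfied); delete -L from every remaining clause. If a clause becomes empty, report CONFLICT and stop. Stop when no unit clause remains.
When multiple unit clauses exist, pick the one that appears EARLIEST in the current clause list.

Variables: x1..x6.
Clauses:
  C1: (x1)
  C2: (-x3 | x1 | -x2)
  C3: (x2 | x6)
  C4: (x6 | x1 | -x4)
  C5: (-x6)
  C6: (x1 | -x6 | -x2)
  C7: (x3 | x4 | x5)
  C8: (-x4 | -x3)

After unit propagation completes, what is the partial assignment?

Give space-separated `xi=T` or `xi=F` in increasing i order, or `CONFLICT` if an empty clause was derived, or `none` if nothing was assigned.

unit clause [1] forces x1=T; simplify:
  satisfied 4 clause(s); 4 remain; assigned so far: [1]
unit clause [-6] forces x6=F; simplify:
  drop 6 from [2, 6] -> [2]
  satisfied 1 clause(s); 3 remain; assigned so far: [1, 6]
unit clause [2] forces x2=T; simplify:
  satisfied 1 clause(s); 2 remain; assigned so far: [1, 2, 6]

Answer: x1=T x2=T x6=F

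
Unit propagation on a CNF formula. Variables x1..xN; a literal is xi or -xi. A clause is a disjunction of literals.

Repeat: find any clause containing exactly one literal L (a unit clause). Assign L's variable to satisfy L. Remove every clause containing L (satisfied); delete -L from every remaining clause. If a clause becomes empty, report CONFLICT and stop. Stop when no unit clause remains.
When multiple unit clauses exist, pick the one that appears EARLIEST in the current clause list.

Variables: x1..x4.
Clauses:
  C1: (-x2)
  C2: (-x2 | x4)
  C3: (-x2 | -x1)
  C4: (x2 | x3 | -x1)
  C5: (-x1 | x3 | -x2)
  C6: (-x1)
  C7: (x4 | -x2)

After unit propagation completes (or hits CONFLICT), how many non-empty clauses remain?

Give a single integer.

unit clause [-2] forces x2=F; simplify:
  drop 2 from [2, 3, -1] -> [3, -1]
  satisfied 5 clause(s); 2 remain; assigned so far: [2]
unit clause [-1] forces x1=F; simplify:
  satisfied 2 clause(s); 0 remain; assigned so far: [1, 2]

Answer: 0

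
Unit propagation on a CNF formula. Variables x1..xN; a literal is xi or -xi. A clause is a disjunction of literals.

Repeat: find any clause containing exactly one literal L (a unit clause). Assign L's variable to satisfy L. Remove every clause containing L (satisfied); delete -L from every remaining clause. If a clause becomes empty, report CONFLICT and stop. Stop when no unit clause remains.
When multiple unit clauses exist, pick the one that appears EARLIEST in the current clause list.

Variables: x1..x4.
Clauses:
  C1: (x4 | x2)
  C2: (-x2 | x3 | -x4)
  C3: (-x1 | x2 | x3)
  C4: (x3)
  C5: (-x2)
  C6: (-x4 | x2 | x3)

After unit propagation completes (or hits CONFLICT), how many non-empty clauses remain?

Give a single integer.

unit clause [3] forces x3=T; simplify:
  satisfied 4 clause(s); 2 remain; assigned so far: [3]
unit clause [-2] forces x2=F; simplify:
  drop 2 from [4, 2] -> [4]
  satisfied 1 clause(s); 1 remain; assigned so far: [2, 3]
unit clause [4] forces x4=T; simplify:
  satisfied 1 clause(s); 0 remain; assigned so far: [2, 3, 4]

Answer: 0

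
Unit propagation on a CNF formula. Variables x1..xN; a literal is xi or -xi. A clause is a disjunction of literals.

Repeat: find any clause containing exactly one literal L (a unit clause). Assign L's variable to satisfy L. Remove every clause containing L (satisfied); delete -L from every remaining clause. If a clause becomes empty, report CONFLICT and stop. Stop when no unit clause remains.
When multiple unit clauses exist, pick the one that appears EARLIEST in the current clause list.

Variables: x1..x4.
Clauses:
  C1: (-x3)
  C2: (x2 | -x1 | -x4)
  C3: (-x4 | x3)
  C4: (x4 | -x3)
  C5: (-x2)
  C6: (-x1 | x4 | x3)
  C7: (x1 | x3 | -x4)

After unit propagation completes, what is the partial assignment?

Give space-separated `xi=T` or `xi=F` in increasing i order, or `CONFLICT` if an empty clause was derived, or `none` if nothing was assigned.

unit clause [-3] forces x3=F; simplify:
  drop 3 from [-4, 3] -> [-4]
  drop 3 from [-1, 4, 3] -> [-1, 4]
  drop 3 from [1, 3, -4] -> [1, -4]
  satisfied 2 clause(s); 5 remain; assigned so far: [3]
unit clause [-4] forces x4=F; simplify:
  drop 4 from [-1, 4] -> [-1]
  satisfied 3 clause(s); 2 remain; assigned so far: [3, 4]
unit clause [-2] forces x2=F; simplify:
  satisfied 1 clause(s); 1 remain; assigned so far: [2, 3, 4]
unit clause [-1] forces x1=F; simplify:
  satisfied 1 clause(s); 0 remain; assigned so far: [1, 2, 3, 4]

Answer: x1=F x2=F x3=F x4=F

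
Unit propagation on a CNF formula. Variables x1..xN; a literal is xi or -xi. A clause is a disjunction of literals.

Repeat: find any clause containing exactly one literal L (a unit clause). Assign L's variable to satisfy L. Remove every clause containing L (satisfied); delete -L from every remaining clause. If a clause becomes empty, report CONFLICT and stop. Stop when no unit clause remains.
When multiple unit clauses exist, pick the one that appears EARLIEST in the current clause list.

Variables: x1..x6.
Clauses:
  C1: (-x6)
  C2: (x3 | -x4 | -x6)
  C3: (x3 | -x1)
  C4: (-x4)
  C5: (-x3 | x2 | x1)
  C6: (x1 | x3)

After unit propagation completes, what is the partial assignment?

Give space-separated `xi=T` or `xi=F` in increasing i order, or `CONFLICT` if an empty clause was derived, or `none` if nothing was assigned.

unit clause [-6] forces x6=F; simplify:
  satisfied 2 clause(s); 4 remain; assigned so far: [6]
unit clause [-4] forces x4=F; simplify:
  satisfied 1 clause(s); 3 remain; assigned so far: [4, 6]

Answer: x4=F x6=F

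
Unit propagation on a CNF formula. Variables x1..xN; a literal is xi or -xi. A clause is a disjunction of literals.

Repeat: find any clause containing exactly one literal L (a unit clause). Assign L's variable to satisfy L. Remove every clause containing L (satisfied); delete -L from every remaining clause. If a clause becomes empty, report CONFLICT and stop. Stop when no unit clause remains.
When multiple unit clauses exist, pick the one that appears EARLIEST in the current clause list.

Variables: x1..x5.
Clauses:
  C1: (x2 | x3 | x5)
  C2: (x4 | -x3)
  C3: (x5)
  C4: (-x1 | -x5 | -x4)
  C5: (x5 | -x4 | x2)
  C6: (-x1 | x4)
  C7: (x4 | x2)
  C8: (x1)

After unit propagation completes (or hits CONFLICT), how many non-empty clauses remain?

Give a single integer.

Answer: 2

Derivation:
unit clause [5] forces x5=T; simplify:
  drop -5 from [-1, -5, -4] -> [-1, -4]
  satisfied 3 clause(s); 5 remain; assigned so far: [5]
unit clause [1] forces x1=T; simplify:
  drop -1 from [-1, -4] -> [-4]
  drop -1 from [-1, 4] -> [4]
  satisfied 1 clause(s); 4 remain; assigned so far: [1, 5]
unit clause [-4] forces x4=F; simplify:
  drop 4 from [4, -3] -> [-3]
  drop 4 from [4] -> [] (empty!)
  drop 4 from [4, 2] -> [2]
  satisfied 1 clause(s); 3 remain; assigned so far: [1, 4, 5]
CONFLICT (empty clause)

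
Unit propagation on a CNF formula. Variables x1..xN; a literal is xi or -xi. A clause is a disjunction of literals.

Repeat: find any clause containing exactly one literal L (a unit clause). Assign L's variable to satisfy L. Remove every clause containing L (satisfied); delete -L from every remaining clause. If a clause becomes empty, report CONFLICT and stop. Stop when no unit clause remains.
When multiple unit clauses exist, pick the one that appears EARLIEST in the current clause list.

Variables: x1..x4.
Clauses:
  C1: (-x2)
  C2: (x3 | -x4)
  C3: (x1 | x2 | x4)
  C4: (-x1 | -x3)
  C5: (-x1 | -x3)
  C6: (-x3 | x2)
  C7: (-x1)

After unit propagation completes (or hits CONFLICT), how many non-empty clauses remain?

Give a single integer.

Answer: 0

Derivation:
unit clause [-2] forces x2=F; simplify:
  drop 2 from [1, 2, 4] -> [1, 4]
  drop 2 from [-3, 2] -> [-3]
  satisfied 1 clause(s); 6 remain; assigned so far: [2]
unit clause [-3] forces x3=F; simplify:
  drop 3 from [3, -4] -> [-4]
  satisfied 3 clause(s); 3 remain; assigned so far: [2, 3]
unit clause [-4] forces x4=F; simplify:
  drop 4 from [1, 4] -> [1]
  satisfied 1 clause(s); 2 remain; assigned so far: [2, 3, 4]
unit clause [1] forces x1=T; simplify:
  drop -1 from [-1] -> [] (empty!)
  satisfied 1 clause(s); 1 remain; assigned so far: [1, 2, 3, 4]
CONFLICT (empty clause)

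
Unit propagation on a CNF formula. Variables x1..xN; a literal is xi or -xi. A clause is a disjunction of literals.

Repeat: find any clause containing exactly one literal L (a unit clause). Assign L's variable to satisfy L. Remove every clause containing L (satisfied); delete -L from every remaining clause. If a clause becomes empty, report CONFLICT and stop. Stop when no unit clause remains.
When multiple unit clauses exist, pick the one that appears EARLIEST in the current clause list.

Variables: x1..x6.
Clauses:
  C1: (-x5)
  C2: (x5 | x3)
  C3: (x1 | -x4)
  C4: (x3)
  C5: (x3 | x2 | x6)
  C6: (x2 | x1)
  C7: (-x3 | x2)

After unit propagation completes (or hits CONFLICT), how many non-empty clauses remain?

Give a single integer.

Answer: 1

Derivation:
unit clause [-5] forces x5=F; simplify:
  drop 5 from [5, 3] -> [3]
  satisfied 1 clause(s); 6 remain; assigned so far: [5]
unit clause [3] forces x3=T; simplify:
  drop -3 from [-3, 2] -> [2]
  satisfied 3 clause(s); 3 remain; assigned so far: [3, 5]
unit clause [2] forces x2=T; simplify:
  satisfied 2 clause(s); 1 remain; assigned so far: [2, 3, 5]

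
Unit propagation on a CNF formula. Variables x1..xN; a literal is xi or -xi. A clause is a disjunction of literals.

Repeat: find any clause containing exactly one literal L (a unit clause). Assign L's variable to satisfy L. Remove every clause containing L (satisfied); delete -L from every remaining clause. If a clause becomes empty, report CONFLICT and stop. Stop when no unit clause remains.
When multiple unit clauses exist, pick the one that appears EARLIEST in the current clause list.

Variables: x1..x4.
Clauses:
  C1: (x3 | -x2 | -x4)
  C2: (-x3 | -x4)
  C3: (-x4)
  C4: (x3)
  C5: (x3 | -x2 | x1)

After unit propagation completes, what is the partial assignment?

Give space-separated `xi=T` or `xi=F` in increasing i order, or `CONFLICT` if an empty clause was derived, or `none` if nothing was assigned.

unit clause [-4] forces x4=F; simplify:
  satisfied 3 clause(s); 2 remain; assigned so far: [4]
unit clause [3] forces x3=T; simplify:
  satisfied 2 clause(s); 0 remain; assigned so far: [3, 4]

Answer: x3=T x4=F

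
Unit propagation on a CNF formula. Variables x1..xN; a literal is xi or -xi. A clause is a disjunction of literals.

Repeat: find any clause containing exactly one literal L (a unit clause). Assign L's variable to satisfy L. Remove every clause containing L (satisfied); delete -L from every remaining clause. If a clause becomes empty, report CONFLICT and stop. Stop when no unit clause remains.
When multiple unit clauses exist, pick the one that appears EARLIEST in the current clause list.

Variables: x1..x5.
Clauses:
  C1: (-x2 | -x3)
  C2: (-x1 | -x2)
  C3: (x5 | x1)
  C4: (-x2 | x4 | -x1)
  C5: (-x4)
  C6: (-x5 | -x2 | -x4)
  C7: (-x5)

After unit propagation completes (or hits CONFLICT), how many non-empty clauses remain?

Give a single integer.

Answer: 0

Derivation:
unit clause [-4] forces x4=F; simplify:
  drop 4 from [-2, 4, -1] -> [-2, -1]
  satisfied 2 clause(s); 5 remain; assigned so far: [4]
unit clause [-5] forces x5=F; simplify:
  drop 5 from [5, 1] -> [1]
  satisfied 1 clause(s); 4 remain; assigned so far: [4, 5]
unit clause [1] forces x1=T; simplify:
  drop -1 from [-1, -2] -> [-2]
  drop -1 from [-2, -1] -> [-2]
  satisfied 1 clause(s); 3 remain; assigned so far: [1, 4, 5]
unit clause [-2] forces x2=F; simplify:
  satisfied 3 clause(s); 0 remain; assigned so far: [1, 2, 4, 5]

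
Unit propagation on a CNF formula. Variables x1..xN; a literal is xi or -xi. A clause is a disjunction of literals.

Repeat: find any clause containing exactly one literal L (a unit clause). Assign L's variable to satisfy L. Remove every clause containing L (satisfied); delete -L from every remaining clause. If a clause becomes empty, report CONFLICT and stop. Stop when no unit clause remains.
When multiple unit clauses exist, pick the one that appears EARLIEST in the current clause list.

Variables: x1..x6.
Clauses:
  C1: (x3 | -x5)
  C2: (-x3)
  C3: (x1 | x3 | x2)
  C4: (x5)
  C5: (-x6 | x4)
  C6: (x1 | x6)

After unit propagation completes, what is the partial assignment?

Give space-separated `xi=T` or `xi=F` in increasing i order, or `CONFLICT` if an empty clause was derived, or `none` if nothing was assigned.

unit clause [-3] forces x3=F; simplify:
  drop 3 from [3, -5] -> [-5]
  drop 3 from [1, 3, 2] -> [1, 2]
  satisfied 1 clause(s); 5 remain; assigned so far: [3]
unit clause [-5] forces x5=F; simplify:
  drop 5 from [5] -> [] (empty!)
  satisfied 1 clause(s); 4 remain; assigned so far: [3, 5]
CONFLICT (empty clause)

Answer: CONFLICT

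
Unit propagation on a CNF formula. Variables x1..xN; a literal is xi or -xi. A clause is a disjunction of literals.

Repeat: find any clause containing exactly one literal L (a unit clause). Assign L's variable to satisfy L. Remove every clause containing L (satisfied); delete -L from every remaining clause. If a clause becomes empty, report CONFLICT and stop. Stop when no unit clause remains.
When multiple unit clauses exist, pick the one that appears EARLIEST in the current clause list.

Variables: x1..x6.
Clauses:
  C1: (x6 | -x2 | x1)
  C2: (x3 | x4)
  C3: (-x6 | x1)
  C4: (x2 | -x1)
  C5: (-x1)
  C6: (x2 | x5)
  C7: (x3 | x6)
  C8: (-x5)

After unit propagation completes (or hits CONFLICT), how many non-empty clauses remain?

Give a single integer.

unit clause [-1] forces x1=F; simplify:
  drop 1 from [6, -2, 1] -> [6, -2]
  drop 1 from [-6, 1] -> [-6]
  satisfied 2 clause(s); 6 remain; assigned so far: [1]
unit clause [-6] forces x6=F; simplify:
  drop 6 from [6, -2] -> [-2]
  drop 6 from [3, 6] -> [3]
  satisfied 1 clause(s); 5 remain; assigned so far: [1, 6]
unit clause [-2] forces x2=F; simplify:
  drop 2 from [2, 5] -> [5]
  satisfied 1 clause(s); 4 remain; assigned so far: [1, 2, 6]
unit clause [5] forces x5=T; simplify:
  drop -5 from [-5] -> [] (empty!)
  satisfied 1 clause(s); 3 remain; assigned so far: [1, 2, 5, 6]
CONFLICT (empty clause)

Answer: 2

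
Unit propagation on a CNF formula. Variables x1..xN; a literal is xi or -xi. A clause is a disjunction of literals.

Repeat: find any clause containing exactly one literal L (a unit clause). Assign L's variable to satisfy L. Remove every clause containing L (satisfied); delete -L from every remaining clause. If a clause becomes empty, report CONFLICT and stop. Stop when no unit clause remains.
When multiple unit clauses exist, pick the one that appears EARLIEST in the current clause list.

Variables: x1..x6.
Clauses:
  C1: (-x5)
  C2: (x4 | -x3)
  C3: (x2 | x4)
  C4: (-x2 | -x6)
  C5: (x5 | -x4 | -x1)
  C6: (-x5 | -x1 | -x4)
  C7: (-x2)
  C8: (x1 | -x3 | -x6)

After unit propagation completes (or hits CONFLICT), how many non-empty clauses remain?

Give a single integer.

unit clause [-5] forces x5=F; simplify:
  drop 5 from [5, -4, -1] -> [-4, -1]
  satisfied 2 clause(s); 6 remain; assigned so far: [5]
unit clause [-2] forces x2=F; simplify:
  drop 2 from [2, 4] -> [4]
  satisfied 2 clause(s); 4 remain; assigned so far: [2, 5]
unit clause [4] forces x4=T; simplify:
  drop -4 from [-4, -1] -> [-1]
  satisfied 2 clause(s); 2 remain; assigned so far: [2, 4, 5]
unit clause [-1] forces x1=F; simplify:
  drop 1 from [1, -3, -6] -> [-3, -6]
  satisfied 1 clause(s); 1 remain; assigned so far: [1, 2, 4, 5]

Answer: 1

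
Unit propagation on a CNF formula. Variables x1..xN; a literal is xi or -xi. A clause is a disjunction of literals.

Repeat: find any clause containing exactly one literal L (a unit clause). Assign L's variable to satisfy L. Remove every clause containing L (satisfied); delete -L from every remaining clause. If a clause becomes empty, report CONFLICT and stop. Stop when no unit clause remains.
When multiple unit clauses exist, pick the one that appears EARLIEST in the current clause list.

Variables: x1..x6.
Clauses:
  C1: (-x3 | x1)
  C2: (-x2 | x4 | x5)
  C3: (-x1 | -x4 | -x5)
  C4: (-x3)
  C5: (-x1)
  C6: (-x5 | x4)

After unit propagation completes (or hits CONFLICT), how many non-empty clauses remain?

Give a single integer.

Answer: 2

Derivation:
unit clause [-3] forces x3=F; simplify:
  satisfied 2 clause(s); 4 remain; assigned so far: [3]
unit clause [-1] forces x1=F; simplify:
  satisfied 2 clause(s); 2 remain; assigned so far: [1, 3]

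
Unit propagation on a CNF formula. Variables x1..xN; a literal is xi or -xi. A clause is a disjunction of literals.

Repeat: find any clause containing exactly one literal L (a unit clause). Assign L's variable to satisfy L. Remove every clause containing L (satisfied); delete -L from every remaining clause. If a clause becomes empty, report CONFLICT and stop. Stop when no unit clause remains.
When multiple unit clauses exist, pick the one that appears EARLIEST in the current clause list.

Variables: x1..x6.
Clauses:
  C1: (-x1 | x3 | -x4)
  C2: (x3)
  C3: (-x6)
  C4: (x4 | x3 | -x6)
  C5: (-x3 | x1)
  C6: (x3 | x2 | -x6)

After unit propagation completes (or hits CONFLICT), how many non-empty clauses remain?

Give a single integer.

unit clause [3] forces x3=T; simplify:
  drop -3 from [-3, 1] -> [1]
  satisfied 4 clause(s); 2 remain; assigned so far: [3]
unit clause [-6] forces x6=F; simplify:
  satisfied 1 clause(s); 1 remain; assigned so far: [3, 6]
unit clause [1] forces x1=T; simplify:
  satisfied 1 clause(s); 0 remain; assigned so far: [1, 3, 6]

Answer: 0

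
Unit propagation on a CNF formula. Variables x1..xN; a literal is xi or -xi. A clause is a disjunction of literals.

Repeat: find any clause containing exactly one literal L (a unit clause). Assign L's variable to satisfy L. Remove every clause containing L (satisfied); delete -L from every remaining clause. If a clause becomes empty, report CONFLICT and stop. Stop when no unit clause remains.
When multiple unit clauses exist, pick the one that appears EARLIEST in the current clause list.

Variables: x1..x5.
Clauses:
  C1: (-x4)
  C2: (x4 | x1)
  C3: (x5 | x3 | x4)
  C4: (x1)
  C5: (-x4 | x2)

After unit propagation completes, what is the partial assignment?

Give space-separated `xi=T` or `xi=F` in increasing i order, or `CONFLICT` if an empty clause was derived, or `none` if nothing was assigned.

Answer: x1=T x4=F

Derivation:
unit clause [-4] forces x4=F; simplify:
  drop 4 from [4, 1] -> [1]
  drop 4 from [5, 3, 4] -> [5, 3]
  satisfied 2 clause(s); 3 remain; assigned so far: [4]
unit clause [1] forces x1=T; simplify:
  satisfied 2 clause(s); 1 remain; assigned so far: [1, 4]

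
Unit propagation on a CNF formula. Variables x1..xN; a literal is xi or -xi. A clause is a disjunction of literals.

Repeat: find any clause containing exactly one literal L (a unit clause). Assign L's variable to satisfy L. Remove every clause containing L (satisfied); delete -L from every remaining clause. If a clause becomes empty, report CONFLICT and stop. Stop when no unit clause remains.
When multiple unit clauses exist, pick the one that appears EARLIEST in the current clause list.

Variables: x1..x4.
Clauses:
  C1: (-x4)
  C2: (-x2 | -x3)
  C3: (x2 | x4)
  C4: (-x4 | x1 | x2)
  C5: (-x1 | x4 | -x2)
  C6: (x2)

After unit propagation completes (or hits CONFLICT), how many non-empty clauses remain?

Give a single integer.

unit clause [-4] forces x4=F; simplify:
  drop 4 from [2, 4] -> [2]
  drop 4 from [-1, 4, -2] -> [-1, -2]
  satisfied 2 clause(s); 4 remain; assigned so far: [4]
unit clause [2] forces x2=T; simplify:
  drop -2 from [-2, -3] -> [-3]
  drop -2 from [-1, -2] -> [-1]
  satisfied 2 clause(s); 2 remain; assigned so far: [2, 4]
unit clause [-3] forces x3=F; simplify:
  satisfied 1 clause(s); 1 remain; assigned so far: [2, 3, 4]
unit clause [-1] forces x1=F; simplify:
  satisfied 1 clause(s); 0 remain; assigned so far: [1, 2, 3, 4]

Answer: 0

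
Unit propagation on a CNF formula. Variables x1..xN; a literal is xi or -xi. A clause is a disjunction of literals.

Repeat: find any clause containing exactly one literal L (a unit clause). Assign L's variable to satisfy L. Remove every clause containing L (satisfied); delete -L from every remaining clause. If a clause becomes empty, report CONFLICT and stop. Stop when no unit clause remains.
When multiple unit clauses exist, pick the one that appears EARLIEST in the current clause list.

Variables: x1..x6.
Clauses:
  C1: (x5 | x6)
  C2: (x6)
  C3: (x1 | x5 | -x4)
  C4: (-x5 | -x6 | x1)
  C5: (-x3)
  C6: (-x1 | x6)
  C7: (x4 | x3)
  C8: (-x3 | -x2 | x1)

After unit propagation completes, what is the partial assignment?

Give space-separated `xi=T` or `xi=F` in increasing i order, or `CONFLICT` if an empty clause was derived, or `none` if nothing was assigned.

unit clause [6] forces x6=T; simplify:
  drop -6 from [-5, -6, 1] -> [-5, 1]
  satisfied 3 clause(s); 5 remain; assigned so far: [6]
unit clause [-3] forces x3=F; simplify:
  drop 3 from [4, 3] -> [4]
  satisfied 2 clause(s); 3 remain; assigned so far: [3, 6]
unit clause [4] forces x4=T; simplify:
  drop -4 from [1, 5, -4] -> [1, 5]
  satisfied 1 clause(s); 2 remain; assigned so far: [3, 4, 6]

Answer: x3=F x4=T x6=T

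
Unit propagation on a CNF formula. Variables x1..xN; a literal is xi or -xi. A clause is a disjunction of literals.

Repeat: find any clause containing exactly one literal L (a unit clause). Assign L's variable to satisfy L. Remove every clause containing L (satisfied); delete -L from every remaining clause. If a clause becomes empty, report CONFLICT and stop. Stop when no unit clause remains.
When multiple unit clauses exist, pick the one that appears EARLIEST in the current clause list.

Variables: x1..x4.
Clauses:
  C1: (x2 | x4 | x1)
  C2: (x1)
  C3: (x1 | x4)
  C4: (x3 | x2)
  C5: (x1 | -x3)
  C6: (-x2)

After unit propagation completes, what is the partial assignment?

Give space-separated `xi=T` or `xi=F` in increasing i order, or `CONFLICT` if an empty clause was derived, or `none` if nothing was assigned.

Answer: x1=T x2=F x3=T

Derivation:
unit clause [1] forces x1=T; simplify:
  satisfied 4 clause(s); 2 remain; assigned so far: [1]
unit clause [-2] forces x2=F; simplify:
  drop 2 from [3, 2] -> [3]
  satisfied 1 clause(s); 1 remain; assigned so far: [1, 2]
unit clause [3] forces x3=T; simplify:
  satisfied 1 clause(s); 0 remain; assigned so far: [1, 2, 3]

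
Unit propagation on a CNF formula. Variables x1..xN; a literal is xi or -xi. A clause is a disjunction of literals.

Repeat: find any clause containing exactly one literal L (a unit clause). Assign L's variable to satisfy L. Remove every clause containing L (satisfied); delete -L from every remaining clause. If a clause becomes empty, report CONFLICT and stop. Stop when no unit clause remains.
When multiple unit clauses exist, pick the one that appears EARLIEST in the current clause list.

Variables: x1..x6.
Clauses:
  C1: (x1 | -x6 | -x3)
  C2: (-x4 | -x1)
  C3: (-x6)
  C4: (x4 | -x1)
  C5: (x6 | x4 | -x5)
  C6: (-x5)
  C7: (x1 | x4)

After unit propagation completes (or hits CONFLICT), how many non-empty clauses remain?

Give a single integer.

unit clause [-6] forces x6=F; simplify:
  drop 6 from [6, 4, -5] -> [4, -5]
  satisfied 2 clause(s); 5 remain; assigned so far: [6]
unit clause [-5] forces x5=F; simplify:
  satisfied 2 clause(s); 3 remain; assigned so far: [5, 6]

Answer: 3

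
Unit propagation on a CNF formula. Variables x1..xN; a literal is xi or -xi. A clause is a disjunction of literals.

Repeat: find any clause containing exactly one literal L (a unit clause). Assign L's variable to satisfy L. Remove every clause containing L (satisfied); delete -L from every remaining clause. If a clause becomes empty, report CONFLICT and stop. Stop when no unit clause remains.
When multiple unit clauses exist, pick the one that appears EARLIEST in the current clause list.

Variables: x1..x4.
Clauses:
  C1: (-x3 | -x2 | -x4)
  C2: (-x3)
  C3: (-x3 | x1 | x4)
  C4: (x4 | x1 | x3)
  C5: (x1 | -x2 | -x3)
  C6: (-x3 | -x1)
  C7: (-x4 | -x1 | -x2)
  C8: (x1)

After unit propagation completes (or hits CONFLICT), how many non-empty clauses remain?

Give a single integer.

unit clause [-3] forces x3=F; simplify:
  drop 3 from [4, 1, 3] -> [4, 1]
  satisfied 5 clause(s); 3 remain; assigned so far: [3]
unit clause [1] forces x1=T; simplify:
  drop -1 from [-4, -1, -2] -> [-4, -2]
  satisfied 2 clause(s); 1 remain; assigned so far: [1, 3]

Answer: 1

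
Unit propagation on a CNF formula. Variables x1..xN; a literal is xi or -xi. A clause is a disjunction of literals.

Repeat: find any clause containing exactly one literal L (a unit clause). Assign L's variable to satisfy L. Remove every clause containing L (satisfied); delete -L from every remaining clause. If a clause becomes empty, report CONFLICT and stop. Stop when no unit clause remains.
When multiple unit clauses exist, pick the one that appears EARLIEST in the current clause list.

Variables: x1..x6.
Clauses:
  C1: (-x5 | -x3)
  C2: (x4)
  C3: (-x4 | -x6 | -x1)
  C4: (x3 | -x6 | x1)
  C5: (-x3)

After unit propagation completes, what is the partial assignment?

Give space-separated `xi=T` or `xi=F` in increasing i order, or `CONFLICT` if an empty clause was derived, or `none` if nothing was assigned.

Answer: x3=F x4=T

Derivation:
unit clause [4] forces x4=T; simplify:
  drop -4 from [-4, -6, -1] -> [-6, -1]
  satisfied 1 clause(s); 4 remain; assigned so far: [4]
unit clause [-3] forces x3=F; simplify:
  drop 3 from [3, -6, 1] -> [-6, 1]
  satisfied 2 clause(s); 2 remain; assigned so far: [3, 4]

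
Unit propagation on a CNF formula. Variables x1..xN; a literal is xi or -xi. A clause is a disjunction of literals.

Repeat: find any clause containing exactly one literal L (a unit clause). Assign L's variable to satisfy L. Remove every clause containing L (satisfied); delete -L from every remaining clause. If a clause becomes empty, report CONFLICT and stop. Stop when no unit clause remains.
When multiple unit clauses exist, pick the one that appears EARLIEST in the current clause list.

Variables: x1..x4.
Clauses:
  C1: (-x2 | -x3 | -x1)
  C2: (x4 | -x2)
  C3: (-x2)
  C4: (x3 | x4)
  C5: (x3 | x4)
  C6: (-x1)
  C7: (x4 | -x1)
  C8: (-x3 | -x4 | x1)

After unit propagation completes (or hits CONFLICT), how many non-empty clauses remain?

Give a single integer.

unit clause [-2] forces x2=F; simplify:
  satisfied 3 clause(s); 5 remain; assigned so far: [2]
unit clause [-1] forces x1=F; simplify:
  drop 1 from [-3, -4, 1] -> [-3, -4]
  satisfied 2 clause(s); 3 remain; assigned so far: [1, 2]

Answer: 3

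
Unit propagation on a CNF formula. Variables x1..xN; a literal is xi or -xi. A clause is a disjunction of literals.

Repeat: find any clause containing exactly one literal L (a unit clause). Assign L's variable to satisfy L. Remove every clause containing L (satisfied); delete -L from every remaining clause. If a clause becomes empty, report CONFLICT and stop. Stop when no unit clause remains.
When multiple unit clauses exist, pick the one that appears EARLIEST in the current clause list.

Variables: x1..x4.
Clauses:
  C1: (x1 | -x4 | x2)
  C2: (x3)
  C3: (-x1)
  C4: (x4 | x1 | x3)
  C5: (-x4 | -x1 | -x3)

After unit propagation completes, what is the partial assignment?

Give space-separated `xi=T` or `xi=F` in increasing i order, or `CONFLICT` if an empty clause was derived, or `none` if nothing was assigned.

Answer: x1=F x3=T

Derivation:
unit clause [3] forces x3=T; simplify:
  drop -3 from [-4, -1, -3] -> [-4, -1]
  satisfied 2 clause(s); 3 remain; assigned so far: [3]
unit clause [-1] forces x1=F; simplify:
  drop 1 from [1, -4, 2] -> [-4, 2]
  satisfied 2 clause(s); 1 remain; assigned so far: [1, 3]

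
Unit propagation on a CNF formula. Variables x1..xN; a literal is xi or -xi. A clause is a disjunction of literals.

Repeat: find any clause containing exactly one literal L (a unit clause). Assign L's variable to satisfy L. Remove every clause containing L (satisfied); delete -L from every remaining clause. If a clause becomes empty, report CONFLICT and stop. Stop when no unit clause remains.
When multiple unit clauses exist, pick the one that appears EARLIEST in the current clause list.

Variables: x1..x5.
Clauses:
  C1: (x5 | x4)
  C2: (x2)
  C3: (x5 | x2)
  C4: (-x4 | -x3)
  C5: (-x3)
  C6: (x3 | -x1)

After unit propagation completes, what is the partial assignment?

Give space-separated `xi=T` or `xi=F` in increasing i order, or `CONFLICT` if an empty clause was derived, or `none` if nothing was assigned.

unit clause [2] forces x2=T; simplify:
  satisfied 2 clause(s); 4 remain; assigned so far: [2]
unit clause [-3] forces x3=F; simplify:
  drop 3 from [3, -1] -> [-1]
  satisfied 2 clause(s); 2 remain; assigned so far: [2, 3]
unit clause [-1] forces x1=F; simplify:
  satisfied 1 clause(s); 1 remain; assigned so far: [1, 2, 3]

Answer: x1=F x2=T x3=F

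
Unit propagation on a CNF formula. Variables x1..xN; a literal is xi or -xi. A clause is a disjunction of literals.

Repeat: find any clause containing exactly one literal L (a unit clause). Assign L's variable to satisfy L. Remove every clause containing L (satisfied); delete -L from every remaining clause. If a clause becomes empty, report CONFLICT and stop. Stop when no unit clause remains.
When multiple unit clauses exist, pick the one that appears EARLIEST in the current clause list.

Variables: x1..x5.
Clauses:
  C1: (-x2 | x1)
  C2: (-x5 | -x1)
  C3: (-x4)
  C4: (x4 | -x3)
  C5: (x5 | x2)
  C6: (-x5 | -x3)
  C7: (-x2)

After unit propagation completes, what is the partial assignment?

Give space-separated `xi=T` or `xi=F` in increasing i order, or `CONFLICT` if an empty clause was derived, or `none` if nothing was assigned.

unit clause [-4] forces x4=F; simplify:
  drop 4 from [4, -3] -> [-3]
  satisfied 1 clause(s); 6 remain; assigned so far: [4]
unit clause [-3] forces x3=F; simplify:
  satisfied 2 clause(s); 4 remain; assigned so far: [3, 4]
unit clause [-2] forces x2=F; simplify:
  drop 2 from [5, 2] -> [5]
  satisfied 2 clause(s); 2 remain; assigned so far: [2, 3, 4]
unit clause [5] forces x5=T; simplify:
  drop -5 from [-5, -1] -> [-1]
  satisfied 1 clause(s); 1 remain; assigned so far: [2, 3, 4, 5]
unit clause [-1] forces x1=F; simplify:
  satisfied 1 clause(s); 0 remain; assigned so far: [1, 2, 3, 4, 5]

Answer: x1=F x2=F x3=F x4=F x5=T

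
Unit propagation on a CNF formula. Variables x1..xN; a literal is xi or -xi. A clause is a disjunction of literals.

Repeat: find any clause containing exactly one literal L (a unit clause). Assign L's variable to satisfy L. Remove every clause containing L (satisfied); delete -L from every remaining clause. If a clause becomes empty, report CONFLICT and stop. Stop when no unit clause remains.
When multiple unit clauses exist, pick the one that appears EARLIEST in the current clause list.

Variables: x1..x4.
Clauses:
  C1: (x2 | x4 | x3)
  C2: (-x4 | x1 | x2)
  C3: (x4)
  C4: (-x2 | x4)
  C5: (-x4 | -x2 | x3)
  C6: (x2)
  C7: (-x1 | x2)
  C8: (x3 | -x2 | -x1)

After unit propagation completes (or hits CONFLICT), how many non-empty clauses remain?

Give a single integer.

Answer: 0

Derivation:
unit clause [4] forces x4=T; simplify:
  drop -4 from [-4, 1, 2] -> [1, 2]
  drop -4 from [-4, -2, 3] -> [-2, 3]
  satisfied 3 clause(s); 5 remain; assigned so far: [4]
unit clause [2] forces x2=T; simplify:
  drop -2 from [-2, 3] -> [3]
  drop -2 from [3, -2, -1] -> [3, -1]
  satisfied 3 clause(s); 2 remain; assigned so far: [2, 4]
unit clause [3] forces x3=T; simplify:
  satisfied 2 clause(s); 0 remain; assigned so far: [2, 3, 4]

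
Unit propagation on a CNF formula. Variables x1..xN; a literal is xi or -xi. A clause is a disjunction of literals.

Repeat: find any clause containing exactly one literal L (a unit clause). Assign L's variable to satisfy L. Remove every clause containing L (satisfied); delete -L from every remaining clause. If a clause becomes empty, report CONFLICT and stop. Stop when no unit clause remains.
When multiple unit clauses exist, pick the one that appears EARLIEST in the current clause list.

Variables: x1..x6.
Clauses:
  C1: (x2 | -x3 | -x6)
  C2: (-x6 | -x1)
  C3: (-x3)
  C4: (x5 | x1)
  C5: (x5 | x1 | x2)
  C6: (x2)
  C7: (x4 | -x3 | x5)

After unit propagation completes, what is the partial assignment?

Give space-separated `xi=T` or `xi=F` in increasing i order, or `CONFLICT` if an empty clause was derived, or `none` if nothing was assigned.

unit clause [-3] forces x3=F; simplify:
  satisfied 3 clause(s); 4 remain; assigned so far: [3]
unit clause [2] forces x2=T; simplify:
  satisfied 2 clause(s); 2 remain; assigned so far: [2, 3]

Answer: x2=T x3=F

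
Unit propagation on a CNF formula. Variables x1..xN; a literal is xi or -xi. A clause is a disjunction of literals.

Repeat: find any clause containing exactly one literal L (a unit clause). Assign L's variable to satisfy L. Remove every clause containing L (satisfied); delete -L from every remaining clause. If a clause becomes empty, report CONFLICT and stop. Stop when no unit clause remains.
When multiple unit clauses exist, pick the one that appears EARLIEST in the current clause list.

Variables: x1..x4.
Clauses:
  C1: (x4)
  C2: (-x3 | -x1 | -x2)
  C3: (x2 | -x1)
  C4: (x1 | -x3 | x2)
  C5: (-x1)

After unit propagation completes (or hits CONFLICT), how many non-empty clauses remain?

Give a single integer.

unit clause [4] forces x4=T; simplify:
  satisfied 1 clause(s); 4 remain; assigned so far: [4]
unit clause [-1] forces x1=F; simplify:
  drop 1 from [1, -3, 2] -> [-3, 2]
  satisfied 3 clause(s); 1 remain; assigned so far: [1, 4]

Answer: 1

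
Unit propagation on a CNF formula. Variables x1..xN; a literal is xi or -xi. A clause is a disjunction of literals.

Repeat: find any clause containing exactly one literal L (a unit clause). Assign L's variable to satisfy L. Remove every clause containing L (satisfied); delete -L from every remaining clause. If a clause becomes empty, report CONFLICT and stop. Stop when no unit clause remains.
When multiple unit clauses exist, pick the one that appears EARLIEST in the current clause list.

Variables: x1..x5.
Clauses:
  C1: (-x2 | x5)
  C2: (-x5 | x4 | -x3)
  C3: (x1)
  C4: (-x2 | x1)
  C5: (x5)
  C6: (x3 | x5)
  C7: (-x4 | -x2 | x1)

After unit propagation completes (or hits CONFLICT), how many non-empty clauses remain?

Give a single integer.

unit clause [1] forces x1=T; simplify:
  satisfied 3 clause(s); 4 remain; assigned so far: [1]
unit clause [5] forces x5=T; simplify:
  drop -5 from [-5, 4, -3] -> [4, -3]
  satisfied 3 clause(s); 1 remain; assigned so far: [1, 5]

Answer: 1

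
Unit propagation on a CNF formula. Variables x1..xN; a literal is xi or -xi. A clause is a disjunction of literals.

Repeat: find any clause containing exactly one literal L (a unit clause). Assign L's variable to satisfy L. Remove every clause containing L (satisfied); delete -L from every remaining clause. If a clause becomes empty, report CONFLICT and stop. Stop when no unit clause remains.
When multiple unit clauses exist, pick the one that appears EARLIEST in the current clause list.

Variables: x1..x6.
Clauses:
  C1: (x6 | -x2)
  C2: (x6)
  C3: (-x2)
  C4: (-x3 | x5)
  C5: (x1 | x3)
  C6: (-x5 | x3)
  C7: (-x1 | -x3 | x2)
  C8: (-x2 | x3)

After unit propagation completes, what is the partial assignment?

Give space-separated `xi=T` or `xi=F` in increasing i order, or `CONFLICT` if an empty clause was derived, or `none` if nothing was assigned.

unit clause [6] forces x6=T; simplify:
  satisfied 2 clause(s); 6 remain; assigned so far: [6]
unit clause [-2] forces x2=F; simplify:
  drop 2 from [-1, -3, 2] -> [-1, -3]
  satisfied 2 clause(s); 4 remain; assigned so far: [2, 6]

Answer: x2=F x6=T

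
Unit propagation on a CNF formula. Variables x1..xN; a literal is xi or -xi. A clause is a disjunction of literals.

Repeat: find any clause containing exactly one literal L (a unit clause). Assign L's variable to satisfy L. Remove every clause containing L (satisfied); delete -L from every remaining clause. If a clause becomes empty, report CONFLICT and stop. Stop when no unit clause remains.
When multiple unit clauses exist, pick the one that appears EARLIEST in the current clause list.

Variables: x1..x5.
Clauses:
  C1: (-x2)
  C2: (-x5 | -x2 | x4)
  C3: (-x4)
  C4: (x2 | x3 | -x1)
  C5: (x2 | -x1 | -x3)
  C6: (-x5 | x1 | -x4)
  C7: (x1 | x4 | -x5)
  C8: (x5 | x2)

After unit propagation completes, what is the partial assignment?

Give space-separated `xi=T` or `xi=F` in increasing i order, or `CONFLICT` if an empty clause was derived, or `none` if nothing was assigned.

Answer: CONFLICT

Derivation:
unit clause [-2] forces x2=F; simplify:
  drop 2 from [2, 3, -1] -> [3, -1]
  drop 2 from [2, -1, -3] -> [-1, -3]
  drop 2 from [5, 2] -> [5]
  satisfied 2 clause(s); 6 remain; assigned so far: [2]
unit clause [-4] forces x4=F; simplify:
  drop 4 from [1, 4, -5] -> [1, -5]
  satisfied 2 clause(s); 4 remain; assigned so far: [2, 4]
unit clause [5] forces x5=T; simplify:
  drop -5 from [1, -5] -> [1]
  satisfied 1 clause(s); 3 remain; assigned so far: [2, 4, 5]
unit clause [1] forces x1=T; simplify:
  drop -1 from [3, -1] -> [3]
  drop -1 from [-1, -3] -> [-3]
  satisfied 1 clause(s); 2 remain; assigned so far: [1, 2, 4, 5]
unit clause [3] forces x3=T; simplify:
  drop -3 from [-3] -> [] (empty!)
  satisfied 1 clause(s); 1 remain; assigned so far: [1, 2, 3, 4, 5]
CONFLICT (empty clause)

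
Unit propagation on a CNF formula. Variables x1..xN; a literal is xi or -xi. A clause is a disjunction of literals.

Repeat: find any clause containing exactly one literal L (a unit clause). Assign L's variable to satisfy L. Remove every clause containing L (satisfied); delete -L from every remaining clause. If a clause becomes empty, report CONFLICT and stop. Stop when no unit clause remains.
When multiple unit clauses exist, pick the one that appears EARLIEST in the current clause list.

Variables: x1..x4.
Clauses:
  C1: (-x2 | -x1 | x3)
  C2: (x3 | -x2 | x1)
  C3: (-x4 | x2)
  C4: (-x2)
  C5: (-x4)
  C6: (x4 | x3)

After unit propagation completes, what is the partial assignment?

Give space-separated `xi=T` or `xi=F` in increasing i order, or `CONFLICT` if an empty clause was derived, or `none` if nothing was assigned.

Answer: x2=F x3=T x4=F

Derivation:
unit clause [-2] forces x2=F; simplify:
  drop 2 from [-4, 2] -> [-4]
  satisfied 3 clause(s); 3 remain; assigned so far: [2]
unit clause [-4] forces x4=F; simplify:
  drop 4 from [4, 3] -> [3]
  satisfied 2 clause(s); 1 remain; assigned so far: [2, 4]
unit clause [3] forces x3=T; simplify:
  satisfied 1 clause(s); 0 remain; assigned so far: [2, 3, 4]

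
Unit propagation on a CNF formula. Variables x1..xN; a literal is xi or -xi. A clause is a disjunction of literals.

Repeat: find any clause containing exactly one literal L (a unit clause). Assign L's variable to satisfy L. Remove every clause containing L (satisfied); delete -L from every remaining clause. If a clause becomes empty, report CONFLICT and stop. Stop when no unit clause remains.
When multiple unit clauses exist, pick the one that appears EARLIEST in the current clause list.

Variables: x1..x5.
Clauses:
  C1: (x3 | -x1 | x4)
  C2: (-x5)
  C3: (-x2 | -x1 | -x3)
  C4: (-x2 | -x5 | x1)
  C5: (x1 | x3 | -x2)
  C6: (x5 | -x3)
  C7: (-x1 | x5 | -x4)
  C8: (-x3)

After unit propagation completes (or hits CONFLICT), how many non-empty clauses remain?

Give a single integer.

unit clause [-5] forces x5=F; simplify:
  drop 5 from [5, -3] -> [-3]
  drop 5 from [-1, 5, -4] -> [-1, -4]
  satisfied 2 clause(s); 6 remain; assigned so far: [5]
unit clause [-3] forces x3=F; simplify:
  drop 3 from [3, -1, 4] -> [-1, 4]
  drop 3 from [1, 3, -2] -> [1, -2]
  satisfied 3 clause(s); 3 remain; assigned so far: [3, 5]

Answer: 3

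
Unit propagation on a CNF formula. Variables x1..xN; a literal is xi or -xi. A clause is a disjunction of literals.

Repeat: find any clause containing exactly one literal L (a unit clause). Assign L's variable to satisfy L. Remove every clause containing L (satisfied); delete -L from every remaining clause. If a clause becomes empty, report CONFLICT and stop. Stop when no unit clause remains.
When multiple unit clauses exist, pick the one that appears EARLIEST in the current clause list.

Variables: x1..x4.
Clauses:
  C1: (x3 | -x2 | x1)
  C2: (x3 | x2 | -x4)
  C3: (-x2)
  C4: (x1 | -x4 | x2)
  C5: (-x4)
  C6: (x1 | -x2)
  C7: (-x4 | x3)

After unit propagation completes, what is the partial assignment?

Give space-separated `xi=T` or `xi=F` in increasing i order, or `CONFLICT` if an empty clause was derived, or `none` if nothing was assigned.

unit clause [-2] forces x2=F; simplify:
  drop 2 from [3, 2, -4] -> [3, -4]
  drop 2 from [1, -4, 2] -> [1, -4]
  satisfied 3 clause(s); 4 remain; assigned so far: [2]
unit clause [-4] forces x4=F; simplify:
  satisfied 4 clause(s); 0 remain; assigned so far: [2, 4]

Answer: x2=F x4=F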